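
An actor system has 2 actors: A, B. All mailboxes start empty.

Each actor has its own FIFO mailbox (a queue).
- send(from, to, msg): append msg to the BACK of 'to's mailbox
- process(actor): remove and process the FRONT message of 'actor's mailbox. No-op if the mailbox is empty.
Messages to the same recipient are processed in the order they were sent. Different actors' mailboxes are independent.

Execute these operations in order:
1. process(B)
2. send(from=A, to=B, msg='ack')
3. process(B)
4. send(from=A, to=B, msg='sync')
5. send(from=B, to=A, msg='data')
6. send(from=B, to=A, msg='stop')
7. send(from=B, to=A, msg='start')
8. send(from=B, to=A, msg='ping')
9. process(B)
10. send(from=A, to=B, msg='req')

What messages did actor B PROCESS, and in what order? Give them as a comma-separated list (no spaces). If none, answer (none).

After 1 (process(B)): A:[] B:[]
After 2 (send(from=A, to=B, msg='ack')): A:[] B:[ack]
After 3 (process(B)): A:[] B:[]
After 4 (send(from=A, to=B, msg='sync')): A:[] B:[sync]
After 5 (send(from=B, to=A, msg='data')): A:[data] B:[sync]
After 6 (send(from=B, to=A, msg='stop')): A:[data,stop] B:[sync]
After 7 (send(from=B, to=A, msg='start')): A:[data,stop,start] B:[sync]
After 8 (send(from=B, to=A, msg='ping')): A:[data,stop,start,ping] B:[sync]
After 9 (process(B)): A:[data,stop,start,ping] B:[]
After 10 (send(from=A, to=B, msg='req')): A:[data,stop,start,ping] B:[req]

Answer: ack,sync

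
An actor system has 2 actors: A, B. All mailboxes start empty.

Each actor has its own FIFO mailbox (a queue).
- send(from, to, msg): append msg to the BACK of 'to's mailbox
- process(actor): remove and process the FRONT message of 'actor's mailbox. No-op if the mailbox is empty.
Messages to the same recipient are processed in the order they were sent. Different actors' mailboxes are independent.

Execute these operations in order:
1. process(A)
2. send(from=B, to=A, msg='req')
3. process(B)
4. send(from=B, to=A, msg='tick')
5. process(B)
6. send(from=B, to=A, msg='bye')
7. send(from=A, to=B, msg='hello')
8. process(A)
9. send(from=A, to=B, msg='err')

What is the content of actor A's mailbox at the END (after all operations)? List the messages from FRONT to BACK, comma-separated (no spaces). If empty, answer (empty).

Answer: tick,bye

Derivation:
After 1 (process(A)): A:[] B:[]
After 2 (send(from=B, to=A, msg='req')): A:[req] B:[]
After 3 (process(B)): A:[req] B:[]
After 4 (send(from=B, to=A, msg='tick')): A:[req,tick] B:[]
After 5 (process(B)): A:[req,tick] B:[]
After 6 (send(from=B, to=A, msg='bye')): A:[req,tick,bye] B:[]
After 7 (send(from=A, to=B, msg='hello')): A:[req,tick,bye] B:[hello]
After 8 (process(A)): A:[tick,bye] B:[hello]
After 9 (send(from=A, to=B, msg='err')): A:[tick,bye] B:[hello,err]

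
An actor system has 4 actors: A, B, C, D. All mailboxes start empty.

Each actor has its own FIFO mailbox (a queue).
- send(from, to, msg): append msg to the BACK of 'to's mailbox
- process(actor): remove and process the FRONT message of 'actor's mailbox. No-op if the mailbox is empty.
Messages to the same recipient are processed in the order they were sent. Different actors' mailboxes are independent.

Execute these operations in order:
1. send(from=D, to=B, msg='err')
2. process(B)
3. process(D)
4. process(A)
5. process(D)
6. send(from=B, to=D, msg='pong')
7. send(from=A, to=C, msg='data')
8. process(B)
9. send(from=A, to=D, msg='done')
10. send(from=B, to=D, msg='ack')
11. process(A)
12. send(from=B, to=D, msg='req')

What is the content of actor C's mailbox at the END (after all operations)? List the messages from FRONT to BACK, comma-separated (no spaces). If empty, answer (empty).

After 1 (send(from=D, to=B, msg='err')): A:[] B:[err] C:[] D:[]
After 2 (process(B)): A:[] B:[] C:[] D:[]
After 3 (process(D)): A:[] B:[] C:[] D:[]
After 4 (process(A)): A:[] B:[] C:[] D:[]
After 5 (process(D)): A:[] B:[] C:[] D:[]
After 6 (send(from=B, to=D, msg='pong')): A:[] B:[] C:[] D:[pong]
After 7 (send(from=A, to=C, msg='data')): A:[] B:[] C:[data] D:[pong]
After 8 (process(B)): A:[] B:[] C:[data] D:[pong]
After 9 (send(from=A, to=D, msg='done')): A:[] B:[] C:[data] D:[pong,done]
After 10 (send(from=B, to=D, msg='ack')): A:[] B:[] C:[data] D:[pong,done,ack]
After 11 (process(A)): A:[] B:[] C:[data] D:[pong,done,ack]
After 12 (send(from=B, to=D, msg='req')): A:[] B:[] C:[data] D:[pong,done,ack,req]

Answer: data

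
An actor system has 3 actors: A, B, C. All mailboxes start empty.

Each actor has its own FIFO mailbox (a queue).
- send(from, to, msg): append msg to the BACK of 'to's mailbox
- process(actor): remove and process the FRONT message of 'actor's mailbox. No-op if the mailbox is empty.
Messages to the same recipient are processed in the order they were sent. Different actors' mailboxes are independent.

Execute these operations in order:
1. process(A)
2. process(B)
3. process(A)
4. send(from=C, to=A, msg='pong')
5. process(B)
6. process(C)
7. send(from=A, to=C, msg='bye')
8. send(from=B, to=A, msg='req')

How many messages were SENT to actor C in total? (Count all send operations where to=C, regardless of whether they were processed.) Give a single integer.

Answer: 1

Derivation:
After 1 (process(A)): A:[] B:[] C:[]
After 2 (process(B)): A:[] B:[] C:[]
After 3 (process(A)): A:[] B:[] C:[]
After 4 (send(from=C, to=A, msg='pong')): A:[pong] B:[] C:[]
After 5 (process(B)): A:[pong] B:[] C:[]
After 6 (process(C)): A:[pong] B:[] C:[]
After 7 (send(from=A, to=C, msg='bye')): A:[pong] B:[] C:[bye]
After 8 (send(from=B, to=A, msg='req')): A:[pong,req] B:[] C:[bye]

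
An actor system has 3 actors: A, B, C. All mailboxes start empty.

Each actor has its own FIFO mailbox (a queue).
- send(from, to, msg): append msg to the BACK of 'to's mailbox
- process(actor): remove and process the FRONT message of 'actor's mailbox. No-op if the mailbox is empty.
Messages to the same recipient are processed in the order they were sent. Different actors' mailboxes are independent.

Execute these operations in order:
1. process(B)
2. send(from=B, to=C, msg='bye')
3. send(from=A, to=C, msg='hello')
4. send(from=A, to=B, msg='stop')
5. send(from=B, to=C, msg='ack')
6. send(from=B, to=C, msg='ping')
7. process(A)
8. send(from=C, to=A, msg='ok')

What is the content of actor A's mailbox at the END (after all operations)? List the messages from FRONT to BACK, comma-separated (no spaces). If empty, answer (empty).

After 1 (process(B)): A:[] B:[] C:[]
After 2 (send(from=B, to=C, msg='bye')): A:[] B:[] C:[bye]
After 3 (send(from=A, to=C, msg='hello')): A:[] B:[] C:[bye,hello]
After 4 (send(from=A, to=B, msg='stop')): A:[] B:[stop] C:[bye,hello]
After 5 (send(from=B, to=C, msg='ack')): A:[] B:[stop] C:[bye,hello,ack]
After 6 (send(from=B, to=C, msg='ping')): A:[] B:[stop] C:[bye,hello,ack,ping]
After 7 (process(A)): A:[] B:[stop] C:[bye,hello,ack,ping]
After 8 (send(from=C, to=A, msg='ok')): A:[ok] B:[stop] C:[bye,hello,ack,ping]

Answer: ok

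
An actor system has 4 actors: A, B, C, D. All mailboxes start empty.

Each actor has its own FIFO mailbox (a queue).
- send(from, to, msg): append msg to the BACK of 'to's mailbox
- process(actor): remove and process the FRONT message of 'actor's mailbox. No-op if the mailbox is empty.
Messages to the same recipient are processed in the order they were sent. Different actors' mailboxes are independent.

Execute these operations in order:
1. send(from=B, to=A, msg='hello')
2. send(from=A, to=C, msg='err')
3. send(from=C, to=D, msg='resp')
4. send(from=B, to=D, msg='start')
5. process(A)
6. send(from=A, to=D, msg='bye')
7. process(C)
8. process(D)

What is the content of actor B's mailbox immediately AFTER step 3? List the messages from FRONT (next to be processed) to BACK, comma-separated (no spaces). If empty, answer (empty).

After 1 (send(from=B, to=A, msg='hello')): A:[hello] B:[] C:[] D:[]
After 2 (send(from=A, to=C, msg='err')): A:[hello] B:[] C:[err] D:[]
After 3 (send(from=C, to=D, msg='resp')): A:[hello] B:[] C:[err] D:[resp]

(empty)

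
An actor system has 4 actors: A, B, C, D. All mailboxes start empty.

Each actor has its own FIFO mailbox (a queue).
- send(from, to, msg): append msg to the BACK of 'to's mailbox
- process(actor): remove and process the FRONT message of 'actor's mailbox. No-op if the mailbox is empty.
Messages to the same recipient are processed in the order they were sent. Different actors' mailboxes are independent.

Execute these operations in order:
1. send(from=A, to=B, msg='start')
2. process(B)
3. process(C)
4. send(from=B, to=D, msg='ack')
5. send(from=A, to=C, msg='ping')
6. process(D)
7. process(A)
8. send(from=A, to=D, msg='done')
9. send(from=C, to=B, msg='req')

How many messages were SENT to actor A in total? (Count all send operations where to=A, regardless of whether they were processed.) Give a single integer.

Answer: 0

Derivation:
After 1 (send(from=A, to=B, msg='start')): A:[] B:[start] C:[] D:[]
After 2 (process(B)): A:[] B:[] C:[] D:[]
After 3 (process(C)): A:[] B:[] C:[] D:[]
After 4 (send(from=B, to=D, msg='ack')): A:[] B:[] C:[] D:[ack]
After 5 (send(from=A, to=C, msg='ping')): A:[] B:[] C:[ping] D:[ack]
After 6 (process(D)): A:[] B:[] C:[ping] D:[]
After 7 (process(A)): A:[] B:[] C:[ping] D:[]
After 8 (send(from=A, to=D, msg='done')): A:[] B:[] C:[ping] D:[done]
After 9 (send(from=C, to=B, msg='req')): A:[] B:[req] C:[ping] D:[done]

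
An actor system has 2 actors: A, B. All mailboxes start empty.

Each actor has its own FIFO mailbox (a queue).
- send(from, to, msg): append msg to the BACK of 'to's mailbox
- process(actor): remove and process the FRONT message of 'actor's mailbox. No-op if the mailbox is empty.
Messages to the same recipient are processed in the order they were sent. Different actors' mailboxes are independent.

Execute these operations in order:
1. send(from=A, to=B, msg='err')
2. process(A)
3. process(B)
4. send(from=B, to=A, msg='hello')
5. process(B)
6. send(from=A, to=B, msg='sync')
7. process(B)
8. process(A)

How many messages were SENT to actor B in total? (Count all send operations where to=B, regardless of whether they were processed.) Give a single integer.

Answer: 2

Derivation:
After 1 (send(from=A, to=B, msg='err')): A:[] B:[err]
After 2 (process(A)): A:[] B:[err]
After 3 (process(B)): A:[] B:[]
After 4 (send(from=B, to=A, msg='hello')): A:[hello] B:[]
After 5 (process(B)): A:[hello] B:[]
After 6 (send(from=A, to=B, msg='sync')): A:[hello] B:[sync]
After 7 (process(B)): A:[hello] B:[]
After 8 (process(A)): A:[] B:[]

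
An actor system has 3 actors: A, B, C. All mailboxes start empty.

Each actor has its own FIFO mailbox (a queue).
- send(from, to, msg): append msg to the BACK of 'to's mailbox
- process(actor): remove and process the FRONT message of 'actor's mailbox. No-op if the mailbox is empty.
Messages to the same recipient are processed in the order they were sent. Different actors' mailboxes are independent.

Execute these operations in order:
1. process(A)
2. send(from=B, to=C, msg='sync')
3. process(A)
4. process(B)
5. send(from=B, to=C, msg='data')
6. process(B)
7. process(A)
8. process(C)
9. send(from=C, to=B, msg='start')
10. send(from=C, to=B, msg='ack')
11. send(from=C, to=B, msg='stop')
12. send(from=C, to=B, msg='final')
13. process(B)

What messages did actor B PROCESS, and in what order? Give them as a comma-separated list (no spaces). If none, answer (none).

Answer: start

Derivation:
After 1 (process(A)): A:[] B:[] C:[]
After 2 (send(from=B, to=C, msg='sync')): A:[] B:[] C:[sync]
After 3 (process(A)): A:[] B:[] C:[sync]
After 4 (process(B)): A:[] B:[] C:[sync]
After 5 (send(from=B, to=C, msg='data')): A:[] B:[] C:[sync,data]
After 6 (process(B)): A:[] B:[] C:[sync,data]
After 7 (process(A)): A:[] B:[] C:[sync,data]
After 8 (process(C)): A:[] B:[] C:[data]
After 9 (send(from=C, to=B, msg='start')): A:[] B:[start] C:[data]
After 10 (send(from=C, to=B, msg='ack')): A:[] B:[start,ack] C:[data]
After 11 (send(from=C, to=B, msg='stop')): A:[] B:[start,ack,stop] C:[data]
After 12 (send(from=C, to=B, msg='final')): A:[] B:[start,ack,stop,final] C:[data]
After 13 (process(B)): A:[] B:[ack,stop,final] C:[data]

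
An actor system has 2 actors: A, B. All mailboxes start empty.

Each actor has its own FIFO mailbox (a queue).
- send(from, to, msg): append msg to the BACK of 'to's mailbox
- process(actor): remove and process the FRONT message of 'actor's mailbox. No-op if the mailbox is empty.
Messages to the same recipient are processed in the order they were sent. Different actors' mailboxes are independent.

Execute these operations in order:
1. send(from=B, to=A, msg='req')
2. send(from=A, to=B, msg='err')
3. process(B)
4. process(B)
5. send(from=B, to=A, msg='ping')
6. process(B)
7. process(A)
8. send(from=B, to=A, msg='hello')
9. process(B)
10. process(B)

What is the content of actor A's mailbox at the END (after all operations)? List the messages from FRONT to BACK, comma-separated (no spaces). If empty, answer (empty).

Answer: ping,hello

Derivation:
After 1 (send(from=B, to=A, msg='req')): A:[req] B:[]
After 2 (send(from=A, to=B, msg='err')): A:[req] B:[err]
After 3 (process(B)): A:[req] B:[]
After 4 (process(B)): A:[req] B:[]
After 5 (send(from=B, to=A, msg='ping')): A:[req,ping] B:[]
After 6 (process(B)): A:[req,ping] B:[]
After 7 (process(A)): A:[ping] B:[]
After 8 (send(from=B, to=A, msg='hello')): A:[ping,hello] B:[]
After 9 (process(B)): A:[ping,hello] B:[]
After 10 (process(B)): A:[ping,hello] B:[]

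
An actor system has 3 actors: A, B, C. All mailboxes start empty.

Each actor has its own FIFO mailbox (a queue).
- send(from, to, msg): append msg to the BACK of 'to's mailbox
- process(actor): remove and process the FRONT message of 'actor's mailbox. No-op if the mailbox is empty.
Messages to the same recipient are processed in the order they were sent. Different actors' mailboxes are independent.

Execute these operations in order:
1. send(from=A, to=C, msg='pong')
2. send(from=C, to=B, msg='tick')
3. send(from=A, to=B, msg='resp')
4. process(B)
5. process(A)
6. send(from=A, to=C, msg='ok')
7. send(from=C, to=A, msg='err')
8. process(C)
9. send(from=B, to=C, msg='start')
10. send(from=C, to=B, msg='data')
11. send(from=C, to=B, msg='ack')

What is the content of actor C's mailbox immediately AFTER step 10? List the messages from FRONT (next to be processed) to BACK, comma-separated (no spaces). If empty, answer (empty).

After 1 (send(from=A, to=C, msg='pong')): A:[] B:[] C:[pong]
After 2 (send(from=C, to=B, msg='tick')): A:[] B:[tick] C:[pong]
After 3 (send(from=A, to=B, msg='resp')): A:[] B:[tick,resp] C:[pong]
After 4 (process(B)): A:[] B:[resp] C:[pong]
After 5 (process(A)): A:[] B:[resp] C:[pong]
After 6 (send(from=A, to=C, msg='ok')): A:[] B:[resp] C:[pong,ok]
After 7 (send(from=C, to=A, msg='err')): A:[err] B:[resp] C:[pong,ok]
After 8 (process(C)): A:[err] B:[resp] C:[ok]
After 9 (send(from=B, to=C, msg='start')): A:[err] B:[resp] C:[ok,start]
After 10 (send(from=C, to=B, msg='data')): A:[err] B:[resp,data] C:[ok,start]

ok,start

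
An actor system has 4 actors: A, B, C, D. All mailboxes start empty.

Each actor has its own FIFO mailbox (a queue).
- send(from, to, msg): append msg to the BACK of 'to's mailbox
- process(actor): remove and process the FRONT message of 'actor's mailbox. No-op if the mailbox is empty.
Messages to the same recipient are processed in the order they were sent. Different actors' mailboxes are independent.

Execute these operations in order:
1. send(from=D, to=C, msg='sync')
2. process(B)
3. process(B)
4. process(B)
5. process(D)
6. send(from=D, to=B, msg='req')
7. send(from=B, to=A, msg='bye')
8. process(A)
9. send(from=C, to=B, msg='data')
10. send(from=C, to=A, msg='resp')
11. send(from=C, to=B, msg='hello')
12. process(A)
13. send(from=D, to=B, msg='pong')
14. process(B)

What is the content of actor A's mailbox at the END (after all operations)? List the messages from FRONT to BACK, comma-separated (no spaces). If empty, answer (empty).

After 1 (send(from=D, to=C, msg='sync')): A:[] B:[] C:[sync] D:[]
After 2 (process(B)): A:[] B:[] C:[sync] D:[]
After 3 (process(B)): A:[] B:[] C:[sync] D:[]
After 4 (process(B)): A:[] B:[] C:[sync] D:[]
After 5 (process(D)): A:[] B:[] C:[sync] D:[]
After 6 (send(from=D, to=B, msg='req')): A:[] B:[req] C:[sync] D:[]
After 7 (send(from=B, to=A, msg='bye')): A:[bye] B:[req] C:[sync] D:[]
After 8 (process(A)): A:[] B:[req] C:[sync] D:[]
After 9 (send(from=C, to=B, msg='data')): A:[] B:[req,data] C:[sync] D:[]
After 10 (send(from=C, to=A, msg='resp')): A:[resp] B:[req,data] C:[sync] D:[]
After 11 (send(from=C, to=B, msg='hello')): A:[resp] B:[req,data,hello] C:[sync] D:[]
After 12 (process(A)): A:[] B:[req,data,hello] C:[sync] D:[]
After 13 (send(from=D, to=B, msg='pong')): A:[] B:[req,data,hello,pong] C:[sync] D:[]
After 14 (process(B)): A:[] B:[data,hello,pong] C:[sync] D:[]

Answer: (empty)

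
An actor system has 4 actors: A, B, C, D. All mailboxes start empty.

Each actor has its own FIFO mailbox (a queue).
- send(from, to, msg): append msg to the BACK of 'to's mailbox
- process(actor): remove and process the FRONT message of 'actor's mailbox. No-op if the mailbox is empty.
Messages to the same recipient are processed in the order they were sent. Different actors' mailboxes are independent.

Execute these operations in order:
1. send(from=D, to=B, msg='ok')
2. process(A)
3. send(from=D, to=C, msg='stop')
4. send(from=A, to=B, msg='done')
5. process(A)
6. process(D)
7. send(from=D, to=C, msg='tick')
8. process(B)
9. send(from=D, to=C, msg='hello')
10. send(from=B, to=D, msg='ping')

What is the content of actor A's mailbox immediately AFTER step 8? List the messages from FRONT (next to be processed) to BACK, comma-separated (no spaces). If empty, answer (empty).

After 1 (send(from=D, to=B, msg='ok')): A:[] B:[ok] C:[] D:[]
After 2 (process(A)): A:[] B:[ok] C:[] D:[]
After 3 (send(from=D, to=C, msg='stop')): A:[] B:[ok] C:[stop] D:[]
After 4 (send(from=A, to=B, msg='done')): A:[] B:[ok,done] C:[stop] D:[]
After 5 (process(A)): A:[] B:[ok,done] C:[stop] D:[]
After 6 (process(D)): A:[] B:[ok,done] C:[stop] D:[]
After 7 (send(from=D, to=C, msg='tick')): A:[] B:[ok,done] C:[stop,tick] D:[]
After 8 (process(B)): A:[] B:[done] C:[stop,tick] D:[]

(empty)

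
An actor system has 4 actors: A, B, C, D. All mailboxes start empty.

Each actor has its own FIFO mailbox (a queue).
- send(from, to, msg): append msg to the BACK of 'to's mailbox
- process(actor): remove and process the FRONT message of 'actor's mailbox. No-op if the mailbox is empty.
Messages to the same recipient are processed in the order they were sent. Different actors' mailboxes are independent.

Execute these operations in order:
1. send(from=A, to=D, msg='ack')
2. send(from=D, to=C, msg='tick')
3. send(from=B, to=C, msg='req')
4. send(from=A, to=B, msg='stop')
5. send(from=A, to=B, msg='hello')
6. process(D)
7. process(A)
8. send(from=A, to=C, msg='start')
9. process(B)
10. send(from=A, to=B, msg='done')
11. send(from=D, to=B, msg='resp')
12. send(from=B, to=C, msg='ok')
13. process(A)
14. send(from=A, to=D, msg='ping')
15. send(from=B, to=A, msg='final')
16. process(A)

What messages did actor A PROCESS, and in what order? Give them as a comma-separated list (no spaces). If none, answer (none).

Answer: final

Derivation:
After 1 (send(from=A, to=D, msg='ack')): A:[] B:[] C:[] D:[ack]
After 2 (send(from=D, to=C, msg='tick')): A:[] B:[] C:[tick] D:[ack]
After 3 (send(from=B, to=C, msg='req')): A:[] B:[] C:[tick,req] D:[ack]
After 4 (send(from=A, to=B, msg='stop')): A:[] B:[stop] C:[tick,req] D:[ack]
After 5 (send(from=A, to=B, msg='hello')): A:[] B:[stop,hello] C:[tick,req] D:[ack]
After 6 (process(D)): A:[] B:[stop,hello] C:[tick,req] D:[]
After 7 (process(A)): A:[] B:[stop,hello] C:[tick,req] D:[]
After 8 (send(from=A, to=C, msg='start')): A:[] B:[stop,hello] C:[tick,req,start] D:[]
After 9 (process(B)): A:[] B:[hello] C:[tick,req,start] D:[]
After 10 (send(from=A, to=B, msg='done')): A:[] B:[hello,done] C:[tick,req,start] D:[]
After 11 (send(from=D, to=B, msg='resp')): A:[] B:[hello,done,resp] C:[tick,req,start] D:[]
After 12 (send(from=B, to=C, msg='ok')): A:[] B:[hello,done,resp] C:[tick,req,start,ok] D:[]
After 13 (process(A)): A:[] B:[hello,done,resp] C:[tick,req,start,ok] D:[]
After 14 (send(from=A, to=D, msg='ping')): A:[] B:[hello,done,resp] C:[tick,req,start,ok] D:[ping]
After 15 (send(from=B, to=A, msg='final')): A:[final] B:[hello,done,resp] C:[tick,req,start,ok] D:[ping]
After 16 (process(A)): A:[] B:[hello,done,resp] C:[tick,req,start,ok] D:[ping]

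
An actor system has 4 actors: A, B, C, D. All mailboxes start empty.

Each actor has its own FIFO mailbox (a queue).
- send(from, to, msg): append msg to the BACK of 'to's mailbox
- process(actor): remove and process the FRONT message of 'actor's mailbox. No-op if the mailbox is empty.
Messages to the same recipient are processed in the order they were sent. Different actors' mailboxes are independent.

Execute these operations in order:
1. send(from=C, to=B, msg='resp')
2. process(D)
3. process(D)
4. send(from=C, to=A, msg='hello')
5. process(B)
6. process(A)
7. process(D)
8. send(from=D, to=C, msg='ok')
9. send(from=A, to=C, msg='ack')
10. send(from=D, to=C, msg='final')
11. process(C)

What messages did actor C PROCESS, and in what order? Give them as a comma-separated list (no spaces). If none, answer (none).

Answer: ok

Derivation:
After 1 (send(from=C, to=B, msg='resp')): A:[] B:[resp] C:[] D:[]
After 2 (process(D)): A:[] B:[resp] C:[] D:[]
After 3 (process(D)): A:[] B:[resp] C:[] D:[]
After 4 (send(from=C, to=A, msg='hello')): A:[hello] B:[resp] C:[] D:[]
After 5 (process(B)): A:[hello] B:[] C:[] D:[]
After 6 (process(A)): A:[] B:[] C:[] D:[]
After 7 (process(D)): A:[] B:[] C:[] D:[]
After 8 (send(from=D, to=C, msg='ok')): A:[] B:[] C:[ok] D:[]
After 9 (send(from=A, to=C, msg='ack')): A:[] B:[] C:[ok,ack] D:[]
After 10 (send(from=D, to=C, msg='final')): A:[] B:[] C:[ok,ack,final] D:[]
After 11 (process(C)): A:[] B:[] C:[ack,final] D:[]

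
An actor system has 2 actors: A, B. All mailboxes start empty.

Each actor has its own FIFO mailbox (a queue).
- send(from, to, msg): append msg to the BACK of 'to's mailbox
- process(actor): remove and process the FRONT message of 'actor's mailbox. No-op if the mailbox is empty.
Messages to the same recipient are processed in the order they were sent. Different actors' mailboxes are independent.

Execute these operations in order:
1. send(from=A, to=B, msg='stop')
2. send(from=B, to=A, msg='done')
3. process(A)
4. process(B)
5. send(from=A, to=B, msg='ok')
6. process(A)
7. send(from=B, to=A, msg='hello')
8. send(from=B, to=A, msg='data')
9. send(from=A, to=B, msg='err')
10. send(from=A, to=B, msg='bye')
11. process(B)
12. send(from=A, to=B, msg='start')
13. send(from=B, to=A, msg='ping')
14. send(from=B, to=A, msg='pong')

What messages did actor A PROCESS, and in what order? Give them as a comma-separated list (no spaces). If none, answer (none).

Answer: done

Derivation:
After 1 (send(from=A, to=B, msg='stop')): A:[] B:[stop]
After 2 (send(from=B, to=A, msg='done')): A:[done] B:[stop]
After 3 (process(A)): A:[] B:[stop]
After 4 (process(B)): A:[] B:[]
After 5 (send(from=A, to=B, msg='ok')): A:[] B:[ok]
After 6 (process(A)): A:[] B:[ok]
After 7 (send(from=B, to=A, msg='hello')): A:[hello] B:[ok]
After 8 (send(from=B, to=A, msg='data')): A:[hello,data] B:[ok]
After 9 (send(from=A, to=B, msg='err')): A:[hello,data] B:[ok,err]
After 10 (send(from=A, to=B, msg='bye')): A:[hello,data] B:[ok,err,bye]
After 11 (process(B)): A:[hello,data] B:[err,bye]
After 12 (send(from=A, to=B, msg='start')): A:[hello,data] B:[err,bye,start]
After 13 (send(from=B, to=A, msg='ping')): A:[hello,data,ping] B:[err,bye,start]
After 14 (send(from=B, to=A, msg='pong')): A:[hello,data,ping,pong] B:[err,bye,start]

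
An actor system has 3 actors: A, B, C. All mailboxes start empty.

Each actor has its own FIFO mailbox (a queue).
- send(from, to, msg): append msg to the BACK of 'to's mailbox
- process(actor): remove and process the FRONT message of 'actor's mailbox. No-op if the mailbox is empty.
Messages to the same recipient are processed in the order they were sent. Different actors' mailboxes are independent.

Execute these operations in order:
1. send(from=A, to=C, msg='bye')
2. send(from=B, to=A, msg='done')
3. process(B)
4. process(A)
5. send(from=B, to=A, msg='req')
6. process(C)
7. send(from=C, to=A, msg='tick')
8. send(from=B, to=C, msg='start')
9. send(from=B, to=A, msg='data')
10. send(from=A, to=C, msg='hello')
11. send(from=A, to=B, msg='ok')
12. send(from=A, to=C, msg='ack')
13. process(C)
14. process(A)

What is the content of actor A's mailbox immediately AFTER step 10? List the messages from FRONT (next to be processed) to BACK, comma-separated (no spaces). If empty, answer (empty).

After 1 (send(from=A, to=C, msg='bye')): A:[] B:[] C:[bye]
After 2 (send(from=B, to=A, msg='done')): A:[done] B:[] C:[bye]
After 3 (process(B)): A:[done] B:[] C:[bye]
After 4 (process(A)): A:[] B:[] C:[bye]
After 5 (send(from=B, to=A, msg='req')): A:[req] B:[] C:[bye]
After 6 (process(C)): A:[req] B:[] C:[]
After 7 (send(from=C, to=A, msg='tick')): A:[req,tick] B:[] C:[]
After 8 (send(from=B, to=C, msg='start')): A:[req,tick] B:[] C:[start]
After 9 (send(from=B, to=A, msg='data')): A:[req,tick,data] B:[] C:[start]
After 10 (send(from=A, to=C, msg='hello')): A:[req,tick,data] B:[] C:[start,hello]

req,tick,data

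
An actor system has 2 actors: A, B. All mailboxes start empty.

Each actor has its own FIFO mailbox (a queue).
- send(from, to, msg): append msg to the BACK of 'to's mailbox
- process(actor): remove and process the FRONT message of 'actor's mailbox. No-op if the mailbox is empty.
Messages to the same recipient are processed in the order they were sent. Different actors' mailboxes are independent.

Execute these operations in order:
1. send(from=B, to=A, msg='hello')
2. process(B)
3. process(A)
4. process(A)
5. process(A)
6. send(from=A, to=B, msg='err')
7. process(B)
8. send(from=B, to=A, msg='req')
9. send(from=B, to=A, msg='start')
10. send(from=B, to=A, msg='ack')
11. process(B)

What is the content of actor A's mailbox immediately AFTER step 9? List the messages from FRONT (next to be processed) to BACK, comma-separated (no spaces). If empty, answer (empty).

After 1 (send(from=B, to=A, msg='hello')): A:[hello] B:[]
After 2 (process(B)): A:[hello] B:[]
After 3 (process(A)): A:[] B:[]
After 4 (process(A)): A:[] B:[]
After 5 (process(A)): A:[] B:[]
After 6 (send(from=A, to=B, msg='err')): A:[] B:[err]
After 7 (process(B)): A:[] B:[]
After 8 (send(from=B, to=A, msg='req')): A:[req] B:[]
After 9 (send(from=B, to=A, msg='start')): A:[req,start] B:[]

req,start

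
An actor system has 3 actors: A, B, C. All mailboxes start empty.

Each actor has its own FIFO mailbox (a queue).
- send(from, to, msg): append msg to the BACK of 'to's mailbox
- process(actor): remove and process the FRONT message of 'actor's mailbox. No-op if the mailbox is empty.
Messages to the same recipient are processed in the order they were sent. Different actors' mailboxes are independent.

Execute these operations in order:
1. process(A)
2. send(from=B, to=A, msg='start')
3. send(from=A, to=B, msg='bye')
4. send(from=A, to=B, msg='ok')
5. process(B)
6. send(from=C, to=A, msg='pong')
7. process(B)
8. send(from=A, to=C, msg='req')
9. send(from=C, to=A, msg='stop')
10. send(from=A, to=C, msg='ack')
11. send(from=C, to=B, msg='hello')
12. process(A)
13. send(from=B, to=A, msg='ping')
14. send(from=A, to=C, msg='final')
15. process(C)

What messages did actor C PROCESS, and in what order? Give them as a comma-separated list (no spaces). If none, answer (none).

Answer: req

Derivation:
After 1 (process(A)): A:[] B:[] C:[]
After 2 (send(from=B, to=A, msg='start')): A:[start] B:[] C:[]
After 3 (send(from=A, to=B, msg='bye')): A:[start] B:[bye] C:[]
After 4 (send(from=A, to=B, msg='ok')): A:[start] B:[bye,ok] C:[]
After 5 (process(B)): A:[start] B:[ok] C:[]
After 6 (send(from=C, to=A, msg='pong')): A:[start,pong] B:[ok] C:[]
After 7 (process(B)): A:[start,pong] B:[] C:[]
After 8 (send(from=A, to=C, msg='req')): A:[start,pong] B:[] C:[req]
After 9 (send(from=C, to=A, msg='stop')): A:[start,pong,stop] B:[] C:[req]
After 10 (send(from=A, to=C, msg='ack')): A:[start,pong,stop] B:[] C:[req,ack]
After 11 (send(from=C, to=B, msg='hello')): A:[start,pong,stop] B:[hello] C:[req,ack]
After 12 (process(A)): A:[pong,stop] B:[hello] C:[req,ack]
After 13 (send(from=B, to=A, msg='ping')): A:[pong,stop,ping] B:[hello] C:[req,ack]
After 14 (send(from=A, to=C, msg='final')): A:[pong,stop,ping] B:[hello] C:[req,ack,final]
After 15 (process(C)): A:[pong,stop,ping] B:[hello] C:[ack,final]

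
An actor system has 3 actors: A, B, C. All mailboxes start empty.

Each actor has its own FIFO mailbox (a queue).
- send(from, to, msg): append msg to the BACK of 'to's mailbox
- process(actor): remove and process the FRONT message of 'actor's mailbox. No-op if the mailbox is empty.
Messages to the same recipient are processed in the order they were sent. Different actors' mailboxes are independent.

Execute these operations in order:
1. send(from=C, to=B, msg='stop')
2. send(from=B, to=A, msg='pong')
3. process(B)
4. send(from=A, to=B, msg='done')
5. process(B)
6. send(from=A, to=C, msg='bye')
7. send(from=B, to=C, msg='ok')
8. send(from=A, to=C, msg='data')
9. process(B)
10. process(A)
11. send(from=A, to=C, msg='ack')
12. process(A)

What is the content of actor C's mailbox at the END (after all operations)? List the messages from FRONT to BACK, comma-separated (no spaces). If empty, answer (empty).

After 1 (send(from=C, to=B, msg='stop')): A:[] B:[stop] C:[]
After 2 (send(from=B, to=A, msg='pong')): A:[pong] B:[stop] C:[]
After 3 (process(B)): A:[pong] B:[] C:[]
After 4 (send(from=A, to=B, msg='done')): A:[pong] B:[done] C:[]
After 5 (process(B)): A:[pong] B:[] C:[]
After 6 (send(from=A, to=C, msg='bye')): A:[pong] B:[] C:[bye]
After 7 (send(from=B, to=C, msg='ok')): A:[pong] B:[] C:[bye,ok]
After 8 (send(from=A, to=C, msg='data')): A:[pong] B:[] C:[bye,ok,data]
After 9 (process(B)): A:[pong] B:[] C:[bye,ok,data]
After 10 (process(A)): A:[] B:[] C:[bye,ok,data]
After 11 (send(from=A, to=C, msg='ack')): A:[] B:[] C:[bye,ok,data,ack]
After 12 (process(A)): A:[] B:[] C:[bye,ok,data,ack]

Answer: bye,ok,data,ack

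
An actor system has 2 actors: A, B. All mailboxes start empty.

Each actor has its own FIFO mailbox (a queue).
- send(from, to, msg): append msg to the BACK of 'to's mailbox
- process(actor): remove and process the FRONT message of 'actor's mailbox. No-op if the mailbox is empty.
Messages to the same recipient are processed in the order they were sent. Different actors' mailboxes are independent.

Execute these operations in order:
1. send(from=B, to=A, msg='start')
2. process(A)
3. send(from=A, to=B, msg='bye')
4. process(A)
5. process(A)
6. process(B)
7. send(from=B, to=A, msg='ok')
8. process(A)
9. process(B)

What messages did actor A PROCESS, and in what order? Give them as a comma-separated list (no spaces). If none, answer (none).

After 1 (send(from=B, to=A, msg='start')): A:[start] B:[]
After 2 (process(A)): A:[] B:[]
After 3 (send(from=A, to=B, msg='bye')): A:[] B:[bye]
After 4 (process(A)): A:[] B:[bye]
After 5 (process(A)): A:[] B:[bye]
After 6 (process(B)): A:[] B:[]
After 7 (send(from=B, to=A, msg='ok')): A:[ok] B:[]
After 8 (process(A)): A:[] B:[]
After 9 (process(B)): A:[] B:[]

Answer: start,ok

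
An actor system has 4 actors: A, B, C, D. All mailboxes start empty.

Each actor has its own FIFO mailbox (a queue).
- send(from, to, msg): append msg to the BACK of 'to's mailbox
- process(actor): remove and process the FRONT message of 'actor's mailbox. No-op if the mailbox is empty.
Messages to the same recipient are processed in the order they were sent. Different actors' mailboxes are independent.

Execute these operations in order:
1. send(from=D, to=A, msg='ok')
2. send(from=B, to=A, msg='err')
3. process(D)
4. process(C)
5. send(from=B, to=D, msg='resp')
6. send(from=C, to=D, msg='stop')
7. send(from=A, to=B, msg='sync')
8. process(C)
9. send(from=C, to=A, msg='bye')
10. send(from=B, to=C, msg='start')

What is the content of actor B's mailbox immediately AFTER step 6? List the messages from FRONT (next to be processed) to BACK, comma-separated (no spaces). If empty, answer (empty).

After 1 (send(from=D, to=A, msg='ok')): A:[ok] B:[] C:[] D:[]
After 2 (send(from=B, to=A, msg='err')): A:[ok,err] B:[] C:[] D:[]
After 3 (process(D)): A:[ok,err] B:[] C:[] D:[]
After 4 (process(C)): A:[ok,err] B:[] C:[] D:[]
After 5 (send(from=B, to=D, msg='resp')): A:[ok,err] B:[] C:[] D:[resp]
After 6 (send(from=C, to=D, msg='stop')): A:[ok,err] B:[] C:[] D:[resp,stop]

(empty)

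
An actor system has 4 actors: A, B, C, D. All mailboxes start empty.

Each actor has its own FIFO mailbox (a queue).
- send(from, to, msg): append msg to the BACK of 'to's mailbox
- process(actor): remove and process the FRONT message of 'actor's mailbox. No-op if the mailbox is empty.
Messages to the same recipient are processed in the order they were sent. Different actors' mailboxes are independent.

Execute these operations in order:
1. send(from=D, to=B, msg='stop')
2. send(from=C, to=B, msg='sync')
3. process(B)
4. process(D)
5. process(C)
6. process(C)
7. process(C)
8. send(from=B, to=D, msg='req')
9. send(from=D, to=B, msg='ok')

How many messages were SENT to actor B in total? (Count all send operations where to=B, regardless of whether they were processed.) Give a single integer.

After 1 (send(from=D, to=B, msg='stop')): A:[] B:[stop] C:[] D:[]
After 2 (send(from=C, to=B, msg='sync')): A:[] B:[stop,sync] C:[] D:[]
After 3 (process(B)): A:[] B:[sync] C:[] D:[]
After 4 (process(D)): A:[] B:[sync] C:[] D:[]
After 5 (process(C)): A:[] B:[sync] C:[] D:[]
After 6 (process(C)): A:[] B:[sync] C:[] D:[]
After 7 (process(C)): A:[] B:[sync] C:[] D:[]
After 8 (send(from=B, to=D, msg='req')): A:[] B:[sync] C:[] D:[req]
After 9 (send(from=D, to=B, msg='ok')): A:[] B:[sync,ok] C:[] D:[req]

Answer: 3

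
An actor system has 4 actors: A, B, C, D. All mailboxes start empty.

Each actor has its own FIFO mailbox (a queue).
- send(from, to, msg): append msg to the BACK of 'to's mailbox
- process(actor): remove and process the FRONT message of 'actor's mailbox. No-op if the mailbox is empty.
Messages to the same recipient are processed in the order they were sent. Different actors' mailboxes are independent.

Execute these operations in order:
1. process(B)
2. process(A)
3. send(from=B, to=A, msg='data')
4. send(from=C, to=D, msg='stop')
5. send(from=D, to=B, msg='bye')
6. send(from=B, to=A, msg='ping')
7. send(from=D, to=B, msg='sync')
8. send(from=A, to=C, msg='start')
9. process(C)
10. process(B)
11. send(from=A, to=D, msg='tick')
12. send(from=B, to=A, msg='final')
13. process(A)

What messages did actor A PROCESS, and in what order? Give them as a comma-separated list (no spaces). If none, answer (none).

After 1 (process(B)): A:[] B:[] C:[] D:[]
After 2 (process(A)): A:[] B:[] C:[] D:[]
After 3 (send(from=B, to=A, msg='data')): A:[data] B:[] C:[] D:[]
After 4 (send(from=C, to=D, msg='stop')): A:[data] B:[] C:[] D:[stop]
After 5 (send(from=D, to=B, msg='bye')): A:[data] B:[bye] C:[] D:[stop]
After 6 (send(from=B, to=A, msg='ping')): A:[data,ping] B:[bye] C:[] D:[stop]
After 7 (send(from=D, to=B, msg='sync')): A:[data,ping] B:[bye,sync] C:[] D:[stop]
After 8 (send(from=A, to=C, msg='start')): A:[data,ping] B:[bye,sync] C:[start] D:[stop]
After 9 (process(C)): A:[data,ping] B:[bye,sync] C:[] D:[stop]
After 10 (process(B)): A:[data,ping] B:[sync] C:[] D:[stop]
After 11 (send(from=A, to=D, msg='tick')): A:[data,ping] B:[sync] C:[] D:[stop,tick]
After 12 (send(from=B, to=A, msg='final')): A:[data,ping,final] B:[sync] C:[] D:[stop,tick]
After 13 (process(A)): A:[ping,final] B:[sync] C:[] D:[stop,tick]

Answer: data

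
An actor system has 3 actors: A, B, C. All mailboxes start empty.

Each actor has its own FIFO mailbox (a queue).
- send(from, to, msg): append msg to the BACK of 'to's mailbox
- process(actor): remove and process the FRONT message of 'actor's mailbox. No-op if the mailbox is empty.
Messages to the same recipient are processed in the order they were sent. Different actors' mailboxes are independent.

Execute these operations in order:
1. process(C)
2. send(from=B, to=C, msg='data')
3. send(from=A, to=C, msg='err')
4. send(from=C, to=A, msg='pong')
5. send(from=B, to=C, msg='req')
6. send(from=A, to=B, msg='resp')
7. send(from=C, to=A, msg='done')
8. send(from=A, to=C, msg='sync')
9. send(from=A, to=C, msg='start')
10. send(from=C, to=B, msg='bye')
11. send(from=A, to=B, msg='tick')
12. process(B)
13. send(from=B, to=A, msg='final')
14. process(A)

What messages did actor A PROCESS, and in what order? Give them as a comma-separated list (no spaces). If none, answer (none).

After 1 (process(C)): A:[] B:[] C:[]
After 2 (send(from=B, to=C, msg='data')): A:[] B:[] C:[data]
After 3 (send(from=A, to=C, msg='err')): A:[] B:[] C:[data,err]
After 4 (send(from=C, to=A, msg='pong')): A:[pong] B:[] C:[data,err]
After 5 (send(from=B, to=C, msg='req')): A:[pong] B:[] C:[data,err,req]
After 6 (send(from=A, to=B, msg='resp')): A:[pong] B:[resp] C:[data,err,req]
After 7 (send(from=C, to=A, msg='done')): A:[pong,done] B:[resp] C:[data,err,req]
After 8 (send(from=A, to=C, msg='sync')): A:[pong,done] B:[resp] C:[data,err,req,sync]
After 9 (send(from=A, to=C, msg='start')): A:[pong,done] B:[resp] C:[data,err,req,sync,start]
After 10 (send(from=C, to=B, msg='bye')): A:[pong,done] B:[resp,bye] C:[data,err,req,sync,start]
After 11 (send(from=A, to=B, msg='tick')): A:[pong,done] B:[resp,bye,tick] C:[data,err,req,sync,start]
After 12 (process(B)): A:[pong,done] B:[bye,tick] C:[data,err,req,sync,start]
After 13 (send(from=B, to=A, msg='final')): A:[pong,done,final] B:[bye,tick] C:[data,err,req,sync,start]
After 14 (process(A)): A:[done,final] B:[bye,tick] C:[data,err,req,sync,start]

Answer: pong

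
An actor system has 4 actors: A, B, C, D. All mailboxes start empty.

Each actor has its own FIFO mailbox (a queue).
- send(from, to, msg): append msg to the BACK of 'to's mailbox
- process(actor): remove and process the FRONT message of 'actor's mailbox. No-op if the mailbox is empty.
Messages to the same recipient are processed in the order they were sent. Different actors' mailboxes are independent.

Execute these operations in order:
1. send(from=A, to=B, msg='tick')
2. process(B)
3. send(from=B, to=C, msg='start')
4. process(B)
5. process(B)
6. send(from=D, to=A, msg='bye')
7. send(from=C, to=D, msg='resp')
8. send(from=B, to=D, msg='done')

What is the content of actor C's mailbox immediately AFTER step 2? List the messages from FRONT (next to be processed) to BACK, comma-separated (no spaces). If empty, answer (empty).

After 1 (send(from=A, to=B, msg='tick')): A:[] B:[tick] C:[] D:[]
After 2 (process(B)): A:[] B:[] C:[] D:[]

(empty)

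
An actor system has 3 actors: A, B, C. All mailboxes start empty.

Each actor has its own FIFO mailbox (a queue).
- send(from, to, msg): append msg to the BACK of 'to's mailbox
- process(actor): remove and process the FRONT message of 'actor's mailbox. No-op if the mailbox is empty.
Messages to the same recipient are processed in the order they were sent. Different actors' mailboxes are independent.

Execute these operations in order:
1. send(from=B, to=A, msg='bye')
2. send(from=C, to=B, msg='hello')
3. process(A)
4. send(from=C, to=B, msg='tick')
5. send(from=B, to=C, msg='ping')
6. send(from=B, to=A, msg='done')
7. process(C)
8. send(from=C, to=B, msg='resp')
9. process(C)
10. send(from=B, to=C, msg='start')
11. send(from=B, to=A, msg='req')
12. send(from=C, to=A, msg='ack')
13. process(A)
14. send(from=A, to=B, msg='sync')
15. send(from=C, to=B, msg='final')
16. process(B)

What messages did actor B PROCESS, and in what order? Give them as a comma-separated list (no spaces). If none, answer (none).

Answer: hello

Derivation:
After 1 (send(from=B, to=A, msg='bye')): A:[bye] B:[] C:[]
After 2 (send(from=C, to=B, msg='hello')): A:[bye] B:[hello] C:[]
After 3 (process(A)): A:[] B:[hello] C:[]
After 4 (send(from=C, to=B, msg='tick')): A:[] B:[hello,tick] C:[]
After 5 (send(from=B, to=C, msg='ping')): A:[] B:[hello,tick] C:[ping]
After 6 (send(from=B, to=A, msg='done')): A:[done] B:[hello,tick] C:[ping]
After 7 (process(C)): A:[done] B:[hello,tick] C:[]
After 8 (send(from=C, to=B, msg='resp')): A:[done] B:[hello,tick,resp] C:[]
After 9 (process(C)): A:[done] B:[hello,tick,resp] C:[]
After 10 (send(from=B, to=C, msg='start')): A:[done] B:[hello,tick,resp] C:[start]
After 11 (send(from=B, to=A, msg='req')): A:[done,req] B:[hello,tick,resp] C:[start]
After 12 (send(from=C, to=A, msg='ack')): A:[done,req,ack] B:[hello,tick,resp] C:[start]
After 13 (process(A)): A:[req,ack] B:[hello,tick,resp] C:[start]
After 14 (send(from=A, to=B, msg='sync')): A:[req,ack] B:[hello,tick,resp,sync] C:[start]
After 15 (send(from=C, to=B, msg='final')): A:[req,ack] B:[hello,tick,resp,sync,final] C:[start]
After 16 (process(B)): A:[req,ack] B:[tick,resp,sync,final] C:[start]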